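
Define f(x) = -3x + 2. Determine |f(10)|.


f(10) = -28
|-28| = 28

28


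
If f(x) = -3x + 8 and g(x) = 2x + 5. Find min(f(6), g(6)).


f(6) = -10
g(6) = 17
min = -10

-10


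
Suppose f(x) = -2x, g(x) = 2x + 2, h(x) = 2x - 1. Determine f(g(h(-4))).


h(-4) = -9
g(-9) = -16
f(-16) = 32

32


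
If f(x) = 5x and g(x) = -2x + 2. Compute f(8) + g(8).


f(8) = 40
g(8) = -14
Sum = 26

26


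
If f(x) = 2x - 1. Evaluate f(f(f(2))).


f(2) = 3
f(3) = 5
f(5) = 9

9


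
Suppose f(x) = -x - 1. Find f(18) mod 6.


f(18) = -19
-19 mod 6 = 5

5


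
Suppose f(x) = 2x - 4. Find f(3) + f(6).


f(3) = 2
f(6) = 8
Sum = 10

10


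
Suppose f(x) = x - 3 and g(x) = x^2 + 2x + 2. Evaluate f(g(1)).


2


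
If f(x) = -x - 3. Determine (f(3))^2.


f(3) = -6
(-6)^2 = 36

36


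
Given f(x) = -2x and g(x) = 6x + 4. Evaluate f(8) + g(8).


f(8) = -16
g(8) = 52
Sum = 36

36


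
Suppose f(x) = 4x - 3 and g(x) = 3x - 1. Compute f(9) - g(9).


f(9) = 33
g(9) = 26
Difference = 7

7


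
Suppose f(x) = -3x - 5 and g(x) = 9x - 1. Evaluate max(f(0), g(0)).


-1


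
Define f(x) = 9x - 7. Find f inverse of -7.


Solve 9x - 7 = -7
x = (-7 + 7) / 9 = 0

0


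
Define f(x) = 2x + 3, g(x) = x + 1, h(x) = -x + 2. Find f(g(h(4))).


h(4) = -2
g(-2) = -1
f(-1) = 1

1


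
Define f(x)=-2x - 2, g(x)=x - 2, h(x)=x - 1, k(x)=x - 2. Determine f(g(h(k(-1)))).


10


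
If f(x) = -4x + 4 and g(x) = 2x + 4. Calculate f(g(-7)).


44


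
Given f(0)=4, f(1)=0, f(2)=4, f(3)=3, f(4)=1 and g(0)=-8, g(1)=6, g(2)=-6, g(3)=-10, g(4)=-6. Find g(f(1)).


-8


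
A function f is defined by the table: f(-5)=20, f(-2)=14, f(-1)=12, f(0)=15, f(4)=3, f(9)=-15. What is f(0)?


Reading from the table at x = 0

15


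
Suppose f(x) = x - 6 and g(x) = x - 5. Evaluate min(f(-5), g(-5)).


f(-5) = -11
g(-5) = -10
min = -11

-11


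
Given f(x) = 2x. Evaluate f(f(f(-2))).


f(-2) = -4
f(-4) = -8
f(-8) = -16

-16


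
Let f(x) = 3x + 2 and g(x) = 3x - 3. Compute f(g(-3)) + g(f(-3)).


f(g(-3)) = -34
g(f(-3)) = -24
Sum = -58

-58


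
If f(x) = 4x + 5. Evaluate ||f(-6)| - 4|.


f(-6) = -19
|-19| = 19
|19 - 4| = 15

15


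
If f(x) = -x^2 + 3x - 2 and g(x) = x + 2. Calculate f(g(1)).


g(1) = 3
f(3) = (-1)*(3)^2 + 3*(3) - 2 = -2

-2


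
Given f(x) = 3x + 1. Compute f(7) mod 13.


f(7) = 22
22 mod 13 = 9

9


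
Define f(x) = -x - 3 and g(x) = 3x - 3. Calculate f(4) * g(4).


f(4) = -7
g(4) = 9
Product = -63

-63


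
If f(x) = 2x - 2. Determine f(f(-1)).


f(-1) = -4
f(-4) = -10

-10


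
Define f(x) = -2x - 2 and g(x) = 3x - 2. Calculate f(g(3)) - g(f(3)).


10


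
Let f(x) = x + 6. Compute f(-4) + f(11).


19


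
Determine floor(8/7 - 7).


8/7 = 1.1429
1.1429 - 7 = -5.8571
floor(-5.8571) = -6

-6


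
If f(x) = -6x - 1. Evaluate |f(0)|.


f(0) = -1
|-1| = 1

1


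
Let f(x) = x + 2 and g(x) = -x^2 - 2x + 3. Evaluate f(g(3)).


g(3) = -12
f(-12) = -10

-10


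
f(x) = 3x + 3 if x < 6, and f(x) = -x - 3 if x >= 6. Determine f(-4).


-4 satisfies x < 6
f(-4) = -9

-9


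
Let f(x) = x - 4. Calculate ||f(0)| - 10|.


6


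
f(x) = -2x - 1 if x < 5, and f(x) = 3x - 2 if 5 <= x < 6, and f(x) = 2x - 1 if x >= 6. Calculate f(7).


7 satisfies x >= 6
f(7) = 13

13


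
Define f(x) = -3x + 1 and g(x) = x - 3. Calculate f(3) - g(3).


f(3) = -8
g(3) = 0
Difference = -8

-8


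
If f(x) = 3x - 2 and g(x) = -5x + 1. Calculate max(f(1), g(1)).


f(1) = 1
g(1) = -4
max = 1

1


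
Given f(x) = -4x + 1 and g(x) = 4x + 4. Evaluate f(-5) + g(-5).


f(-5) = 21
g(-5) = -16
Sum = 5

5


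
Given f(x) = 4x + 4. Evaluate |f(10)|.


f(10) = 44
|44| = 44

44


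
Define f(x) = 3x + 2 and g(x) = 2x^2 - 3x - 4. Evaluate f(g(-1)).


g(-1) = 1
f(1) = 5

5


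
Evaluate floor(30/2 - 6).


30/2 = 15
15 - 6 = 9
floor(9) = 9

9


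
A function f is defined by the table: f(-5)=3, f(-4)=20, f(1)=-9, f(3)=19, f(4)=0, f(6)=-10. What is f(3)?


Reading from the table at x = 3

19


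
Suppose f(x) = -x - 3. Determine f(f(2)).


f(2) = -5
f(-5) = 2

2


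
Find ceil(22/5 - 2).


22/5 = 4.4
4.4 - 2 = 2.4
ceil(2.4) = 3

3


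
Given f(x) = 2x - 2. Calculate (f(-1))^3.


f(-1) = -4
(-4)^3 = -64

-64


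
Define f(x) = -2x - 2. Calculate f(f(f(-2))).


f(-2) = 2
f(2) = -6
f(-6) = 10

10


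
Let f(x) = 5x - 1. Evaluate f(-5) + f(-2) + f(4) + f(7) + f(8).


f(-5) = -26
f(-2) = -11
f(4) = 19
f(7) = 34
f(8) = 39
Sum = 55

55


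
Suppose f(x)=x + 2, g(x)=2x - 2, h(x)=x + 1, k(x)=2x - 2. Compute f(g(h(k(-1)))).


k(-1) = -4
h(-4) = -3
g(-3) = -8
f(-8) = -6

-6


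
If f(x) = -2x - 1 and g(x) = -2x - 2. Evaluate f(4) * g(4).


f(4) = -9
g(4) = -10
Product = 90

90


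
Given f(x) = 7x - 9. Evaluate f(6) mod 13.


f(6) = 33
33 mod 13 = 7

7


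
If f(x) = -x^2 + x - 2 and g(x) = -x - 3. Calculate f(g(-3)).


g(-3) = 0
f(0) = (-1)*(0)^2 + 1*(0) - 2 = -2

-2


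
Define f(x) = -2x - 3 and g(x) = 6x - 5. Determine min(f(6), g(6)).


f(6) = -15
g(6) = 31
min = -15

-15


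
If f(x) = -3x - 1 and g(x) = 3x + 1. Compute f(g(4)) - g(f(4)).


f(g(4)) = -40
g(f(4)) = -38
Difference = -2

-2


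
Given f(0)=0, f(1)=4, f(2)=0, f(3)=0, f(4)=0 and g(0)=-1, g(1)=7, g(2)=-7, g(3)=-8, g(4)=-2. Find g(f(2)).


f(2) = 0
g(0) = -1

-1


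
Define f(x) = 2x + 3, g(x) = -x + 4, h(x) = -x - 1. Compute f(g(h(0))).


h(0) = -1
g(-1) = 5
f(5) = 13

13


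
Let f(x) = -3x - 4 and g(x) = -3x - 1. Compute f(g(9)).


g(9) = -28
f(-28) = 80

80


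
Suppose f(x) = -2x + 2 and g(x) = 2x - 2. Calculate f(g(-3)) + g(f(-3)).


32


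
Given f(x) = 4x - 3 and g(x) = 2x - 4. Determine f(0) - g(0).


f(0) = -3
g(0) = -4
Difference = 1

1


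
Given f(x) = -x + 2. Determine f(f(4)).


4


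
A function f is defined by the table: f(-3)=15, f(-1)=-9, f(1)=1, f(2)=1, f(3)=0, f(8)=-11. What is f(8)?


Reading from the table at x = 8

-11


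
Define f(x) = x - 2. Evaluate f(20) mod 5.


f(20) = 18
18 mod 5 = 3

3


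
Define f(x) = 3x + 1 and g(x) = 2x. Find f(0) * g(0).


f(0) = 1
g(0) = 0
Product = 0

0


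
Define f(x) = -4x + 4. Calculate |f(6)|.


f(6) = -20
|-20| = 20

20


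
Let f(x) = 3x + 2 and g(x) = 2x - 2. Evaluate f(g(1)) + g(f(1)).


f(g(1)) = 2
g(f(1)) = 8
Sum = 10

10


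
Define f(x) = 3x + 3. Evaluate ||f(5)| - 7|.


f(5) = 18
|18| = 18
|18 - 7| = 11

11


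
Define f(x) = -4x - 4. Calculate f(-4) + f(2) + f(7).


f(-4) = 12
f(2) = -12
f(7) = -32
Sum = -32

-32


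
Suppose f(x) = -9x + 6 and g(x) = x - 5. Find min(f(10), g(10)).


f(10) = -84
g(10) = 5
min = -84

-84


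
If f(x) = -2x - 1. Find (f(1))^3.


f(1) = -3
(-3)^3 = -27

-27


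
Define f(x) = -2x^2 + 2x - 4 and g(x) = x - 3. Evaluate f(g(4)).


g(4) = 1
f(1) = (-2)*(1)^2 + 2*(1) - 4 = -4

-4


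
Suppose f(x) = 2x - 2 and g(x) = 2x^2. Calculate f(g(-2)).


g(-2) = 8
f(8) = 14

14


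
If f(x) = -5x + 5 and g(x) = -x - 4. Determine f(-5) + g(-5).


f(-5) = 30
g(-5) = 1
Sum = 31

31


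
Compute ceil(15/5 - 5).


15/5 = 3
3 - 5 = -2
ceil(-2) = -2

-2


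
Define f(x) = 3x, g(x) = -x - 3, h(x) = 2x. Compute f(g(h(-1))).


-3


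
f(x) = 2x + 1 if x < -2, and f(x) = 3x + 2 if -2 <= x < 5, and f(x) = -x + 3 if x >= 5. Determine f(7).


7 satisfies x >= 5
f(7) = -4

-4


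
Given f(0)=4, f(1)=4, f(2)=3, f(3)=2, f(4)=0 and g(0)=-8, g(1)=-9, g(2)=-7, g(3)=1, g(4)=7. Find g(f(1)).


f(1) = 4
g(4) = 7

7


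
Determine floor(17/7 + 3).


17/7 = 2.4286
2.4286 + 3 = 5.4286
floor(5.4286) = 5

5


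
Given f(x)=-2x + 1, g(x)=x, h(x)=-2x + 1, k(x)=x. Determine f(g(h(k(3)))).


k(3) = 3
h(3) = -5
g(-5) = -5
f(-5) = 11

11


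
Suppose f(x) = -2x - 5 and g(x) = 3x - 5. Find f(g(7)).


g(7) = 16
f(16) = -37

-37


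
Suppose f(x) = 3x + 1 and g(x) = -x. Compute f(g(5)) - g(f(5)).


f(g(5)) = -14
g(f(5)) = -16
Difference = 2

2


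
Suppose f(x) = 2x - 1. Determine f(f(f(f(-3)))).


-63


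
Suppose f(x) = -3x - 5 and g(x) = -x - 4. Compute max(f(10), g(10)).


f(10) = -35
g(10) = -14
max = -14

-14


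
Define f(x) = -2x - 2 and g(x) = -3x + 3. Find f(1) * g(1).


f(1) = -4
g(1) = 0
Product = 0

0


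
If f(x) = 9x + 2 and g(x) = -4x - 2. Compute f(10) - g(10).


134


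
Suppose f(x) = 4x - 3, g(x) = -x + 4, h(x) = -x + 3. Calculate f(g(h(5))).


h(5) = -2
g(-2) = 6
f(6) = 21

21


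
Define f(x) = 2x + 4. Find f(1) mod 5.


1


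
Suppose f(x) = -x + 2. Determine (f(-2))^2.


f(-2) = 4
(4)^2 = 16

16


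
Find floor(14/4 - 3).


0


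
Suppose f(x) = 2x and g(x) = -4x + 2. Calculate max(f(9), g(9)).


18


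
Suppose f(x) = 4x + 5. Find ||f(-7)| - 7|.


f(-7) = -23
|-23| = 23
|23 - 7| = 16

16


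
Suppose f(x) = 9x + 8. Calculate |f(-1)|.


1


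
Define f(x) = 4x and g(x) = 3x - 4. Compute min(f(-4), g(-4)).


f(-4) = -16
g(-4) = -16
min = -16

-16


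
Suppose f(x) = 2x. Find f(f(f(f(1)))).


f(1) = 2
f(2) = 4
f(4) = 8
f(8) = 16

16


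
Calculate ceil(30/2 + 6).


30/2 = 15
15 + 6 = 21
ceil(21) = 21

21


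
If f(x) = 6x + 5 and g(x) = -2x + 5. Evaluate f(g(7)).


g(7) = -9
f(-9) = -49

-49


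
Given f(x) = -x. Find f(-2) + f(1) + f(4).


f(-2) = 2
f(1) = -1
f(4) = -4
Sum = -3

-3


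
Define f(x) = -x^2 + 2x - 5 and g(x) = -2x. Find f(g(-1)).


g(-1) = 2
f(2) = (-1)*(2)^2 + 2*(2) - 5 = -5

-5


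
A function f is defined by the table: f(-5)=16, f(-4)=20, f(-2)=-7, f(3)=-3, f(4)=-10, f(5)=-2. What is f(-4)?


Reading from the table at x = -4

20


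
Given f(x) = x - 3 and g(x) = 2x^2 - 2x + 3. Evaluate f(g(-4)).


40


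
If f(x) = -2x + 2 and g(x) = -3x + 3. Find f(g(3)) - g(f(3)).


-1


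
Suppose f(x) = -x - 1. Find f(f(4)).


f(4) = -5
f(-5) = 4

4


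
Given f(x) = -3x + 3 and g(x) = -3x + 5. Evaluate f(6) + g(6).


f(6) = -15
g(6) = -13
Sum = -28

-28


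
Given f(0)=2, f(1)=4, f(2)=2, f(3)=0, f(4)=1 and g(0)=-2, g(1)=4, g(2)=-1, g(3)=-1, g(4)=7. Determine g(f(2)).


-1


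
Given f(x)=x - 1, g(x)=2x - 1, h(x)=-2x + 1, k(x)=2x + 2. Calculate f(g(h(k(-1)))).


k(-1) = 0
h(0) = 1
g(1) = 1
f(1) = 0

0


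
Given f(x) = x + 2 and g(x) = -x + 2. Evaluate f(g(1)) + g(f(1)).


f(g(1)) = 3
g(f(1)) = -1
Sum = 2

2


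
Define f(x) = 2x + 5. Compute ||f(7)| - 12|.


f(7) = 19
|19| = 19
|19 - 12| = 7

7


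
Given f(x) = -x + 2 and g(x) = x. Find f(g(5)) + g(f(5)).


f(g(5)) = -3
g(f(5)) = -3
Sum = -6

-6


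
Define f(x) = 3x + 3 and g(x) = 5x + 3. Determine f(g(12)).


192


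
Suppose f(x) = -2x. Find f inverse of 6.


Solve -2x = 6
x = (6) / (-2) = -3

-3


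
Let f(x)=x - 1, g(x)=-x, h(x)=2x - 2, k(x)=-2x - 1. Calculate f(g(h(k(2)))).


k(2) = -5
h(-5) = -12
g(-12) = 12
f(12) = 11

11


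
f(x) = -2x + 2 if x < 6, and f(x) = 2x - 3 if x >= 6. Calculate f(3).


3 satisfies x < 6
f(3) = -4

-4


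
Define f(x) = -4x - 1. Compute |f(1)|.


f(1) = -5
|-5| = 5

5


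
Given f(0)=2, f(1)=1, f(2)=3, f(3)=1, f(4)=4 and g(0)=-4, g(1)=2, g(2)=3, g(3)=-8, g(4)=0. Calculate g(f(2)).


f(2) = 3
g(3) = -8

-8


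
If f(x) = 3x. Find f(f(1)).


f(1) = 3
f(3) = 9

9


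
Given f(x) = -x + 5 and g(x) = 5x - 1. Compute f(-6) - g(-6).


f(-6) = 11
g(-6) = -31
Difference = 42

42


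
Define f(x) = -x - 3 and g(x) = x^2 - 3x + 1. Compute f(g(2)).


g(2) = -1
f(-1) = -2

-2


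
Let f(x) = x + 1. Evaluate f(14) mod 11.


f(14) = 15
15 mod 11 = 4

4


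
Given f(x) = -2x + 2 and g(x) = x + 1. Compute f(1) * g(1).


0


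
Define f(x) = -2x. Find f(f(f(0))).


0


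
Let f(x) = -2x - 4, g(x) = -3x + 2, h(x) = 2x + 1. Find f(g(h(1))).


h(1) = 3
g(3) = -7
f(-7) = 10

10


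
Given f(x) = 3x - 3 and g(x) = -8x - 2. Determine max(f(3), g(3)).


6


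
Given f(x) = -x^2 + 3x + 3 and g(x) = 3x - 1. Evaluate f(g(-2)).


g(-2) = -7
f(-7) = (-1)*(-7)^2 + 3*(-7) + 3 = -67

-67


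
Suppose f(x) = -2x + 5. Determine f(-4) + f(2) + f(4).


f(-4) = 13
f(2) = 1
f(4) = -3
Sum = 11

11


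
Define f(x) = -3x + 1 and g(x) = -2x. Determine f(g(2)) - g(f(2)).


f(g(2)) = 13
g(f(2)) = 10
Difference = 3

3


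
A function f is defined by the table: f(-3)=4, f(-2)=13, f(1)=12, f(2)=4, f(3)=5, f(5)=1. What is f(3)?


5


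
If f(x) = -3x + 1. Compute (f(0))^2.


f(0) = 1
(1)^2 = 1

1


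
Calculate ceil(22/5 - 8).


22/5 = 4.4
4.4 - 8 = -3.6
ceil(-3.6) = -3

-3


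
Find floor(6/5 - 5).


6/5 = 1.2
1.2 - 5 = -3.8
floor(-3.8) = -4

-4


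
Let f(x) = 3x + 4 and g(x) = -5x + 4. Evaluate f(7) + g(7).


f(7) = 25
g(7) = -31
Sum = -6

-6


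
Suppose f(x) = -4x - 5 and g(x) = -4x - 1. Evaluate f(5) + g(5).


f(5) = -25
g(5) = -21
Sum = -46

-46


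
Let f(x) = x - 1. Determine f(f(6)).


f(6) = 5
f(5) = 4

4


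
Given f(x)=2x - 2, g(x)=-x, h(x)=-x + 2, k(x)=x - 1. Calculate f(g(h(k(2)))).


-4


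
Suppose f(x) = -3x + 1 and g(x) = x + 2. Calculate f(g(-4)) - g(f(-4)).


f(g(-4)) = 7
g(f(-4)) = 15
Difference = -8

-8


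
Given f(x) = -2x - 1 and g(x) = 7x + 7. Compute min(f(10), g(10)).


f(10) = -21
g(10) = 77
min = -21

-21


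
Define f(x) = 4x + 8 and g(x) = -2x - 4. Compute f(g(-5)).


g(-5) = 6
f(6) = 32

32


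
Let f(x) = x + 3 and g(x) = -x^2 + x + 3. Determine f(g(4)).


g(4) = -9
f(-9) = -6

-6


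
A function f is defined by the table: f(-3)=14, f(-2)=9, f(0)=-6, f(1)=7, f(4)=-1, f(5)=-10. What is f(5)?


Reading from the table at x = 5

-10


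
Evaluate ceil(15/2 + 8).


15/2 = 7.5
7.5 + 8 = 15.5
ceil(15.5) = 16

16


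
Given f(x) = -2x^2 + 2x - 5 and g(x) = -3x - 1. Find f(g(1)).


g(1) = -4
f(-4) = (-2)*(-4)^2 + 2*(-4) - 5 = -45

-45


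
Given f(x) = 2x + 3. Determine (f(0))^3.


f(0) = 3
(3)^3 = 27

27


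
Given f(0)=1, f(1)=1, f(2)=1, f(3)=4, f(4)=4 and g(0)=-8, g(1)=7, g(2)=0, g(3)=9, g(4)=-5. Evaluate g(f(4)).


f(4) = 4
g(4) = -5

-5


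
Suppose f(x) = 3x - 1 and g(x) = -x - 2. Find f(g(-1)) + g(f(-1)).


f(g(-1)) = -4
g(f(-1)) = 2
Sum = -2

-2


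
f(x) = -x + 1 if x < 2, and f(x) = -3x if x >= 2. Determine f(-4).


5


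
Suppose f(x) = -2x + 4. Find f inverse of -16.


Solve -2x + 4 = -16
x = (-16 - 4) / (-2) = 10

10


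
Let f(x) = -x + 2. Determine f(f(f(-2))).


f(-2) = 4
f(4) = -2
f(-2) = 4

4


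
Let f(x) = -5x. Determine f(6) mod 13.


f(6) = -30
-30 mod 13 = 9

9


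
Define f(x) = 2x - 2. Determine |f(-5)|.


12


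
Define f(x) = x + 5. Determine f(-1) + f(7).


f(-1) = 4
f(7) = 12
Sum = 16

16


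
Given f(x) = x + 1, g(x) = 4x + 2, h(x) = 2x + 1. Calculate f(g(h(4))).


h(4) = 9
g(9) = 38
f(38) = 39

39


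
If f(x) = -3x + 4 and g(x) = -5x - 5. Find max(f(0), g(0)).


f(0) = 4
g(0) = -5
max = 4

4


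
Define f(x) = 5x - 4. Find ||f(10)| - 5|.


f(10) = 46
|46| = 46
|46 - 5| = 41

41


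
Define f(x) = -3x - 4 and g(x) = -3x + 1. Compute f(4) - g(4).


f(4) = -16
g(4) = -11
Difference = -5

-5


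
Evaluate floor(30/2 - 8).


30/2 = 15
15 - 8 = 7
floor(7) = 7

7


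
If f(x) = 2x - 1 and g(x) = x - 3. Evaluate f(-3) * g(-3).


f(-3) = -7
g(-3) = -6
Product = 42

42


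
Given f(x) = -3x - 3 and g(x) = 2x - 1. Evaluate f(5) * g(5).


f(5) = -18
g(5) = 9
Product = -162

-162


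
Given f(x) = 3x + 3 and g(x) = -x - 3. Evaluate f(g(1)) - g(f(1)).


f(g(1)) = -9
g(f(1)) = -9
Difference = 0

0


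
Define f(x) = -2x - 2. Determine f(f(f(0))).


f(0) = -2
f(-2) = 2
f(2) = -6

-6


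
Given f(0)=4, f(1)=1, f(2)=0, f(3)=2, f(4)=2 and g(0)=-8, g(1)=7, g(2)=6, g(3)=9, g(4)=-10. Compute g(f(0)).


f(0) = 4
g(4) = -10

-10


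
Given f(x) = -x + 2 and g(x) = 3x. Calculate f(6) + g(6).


f(6) = -4
g(6) = 18
Sum = 14

14


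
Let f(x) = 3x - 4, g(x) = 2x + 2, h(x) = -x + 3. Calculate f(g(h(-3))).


38


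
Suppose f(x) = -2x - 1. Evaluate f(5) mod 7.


f(5) = -11
-11 mod 7 = 3

3


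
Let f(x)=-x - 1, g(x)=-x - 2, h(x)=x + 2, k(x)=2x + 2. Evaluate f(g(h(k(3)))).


11


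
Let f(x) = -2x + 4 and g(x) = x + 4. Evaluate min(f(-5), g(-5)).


f(-5) = 14
g(-5) = -1
min = -1

-1


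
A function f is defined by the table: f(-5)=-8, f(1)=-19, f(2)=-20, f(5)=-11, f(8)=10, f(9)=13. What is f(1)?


Reading from the table at x = 1

-19


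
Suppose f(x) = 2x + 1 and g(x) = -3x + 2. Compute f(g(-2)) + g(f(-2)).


f(g(-2)) = 17
g(f(-2)) = 11
Sum = 28

28


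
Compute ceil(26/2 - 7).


26/2 = 13
13 - 7 = 6
ceil(6) = 6

6


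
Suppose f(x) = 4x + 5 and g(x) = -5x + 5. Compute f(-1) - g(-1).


f(-1) = 1
g(-1) = 10
Difference = -9

-9


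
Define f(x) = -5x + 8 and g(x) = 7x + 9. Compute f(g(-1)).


g(-1) = 2
f(2) = -2

-2


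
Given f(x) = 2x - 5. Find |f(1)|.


f(1) = -3
|-3| = 3

3


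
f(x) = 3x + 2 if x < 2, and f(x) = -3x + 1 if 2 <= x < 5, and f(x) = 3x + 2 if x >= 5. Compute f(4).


4 satisfies 2 <= x < 5
f(4) = -11

-11


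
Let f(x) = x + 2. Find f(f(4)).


f(4) = 6
f(6) = 8

8


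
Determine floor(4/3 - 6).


-5


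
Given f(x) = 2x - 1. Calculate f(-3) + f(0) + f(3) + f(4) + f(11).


25


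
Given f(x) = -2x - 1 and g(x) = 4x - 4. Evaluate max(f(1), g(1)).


f(1) = -3
g(1) = 0
max = 0

0


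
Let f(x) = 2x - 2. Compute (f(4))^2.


f(4) = 6
(6)^2 = 36

36


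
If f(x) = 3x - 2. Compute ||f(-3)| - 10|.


f(-3) = -11
|-11| = 11
|11 - 10| = 1

1


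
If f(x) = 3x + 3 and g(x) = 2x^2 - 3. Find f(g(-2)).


g(-2) = 5
f(5) = 18

18


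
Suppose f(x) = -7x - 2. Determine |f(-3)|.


f(-3) = 19
|19| = 19

19


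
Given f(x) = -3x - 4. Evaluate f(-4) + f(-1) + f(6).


f(-4) = 8
f(-1) = -1
f(6) = -22
Sum = -15

-15


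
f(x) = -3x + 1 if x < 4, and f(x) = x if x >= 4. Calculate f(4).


4


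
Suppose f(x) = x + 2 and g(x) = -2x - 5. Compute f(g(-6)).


g(-6) = 7
f(7) = 9

9


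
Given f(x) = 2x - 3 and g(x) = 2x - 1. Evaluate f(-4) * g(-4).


f(-4) = -11
g(-4) = -9
Product = 99

99


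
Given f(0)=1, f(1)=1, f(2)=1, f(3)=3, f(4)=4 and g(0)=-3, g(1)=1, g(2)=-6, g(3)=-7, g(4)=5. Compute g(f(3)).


f(3) = 3
g(3) = -7

-7


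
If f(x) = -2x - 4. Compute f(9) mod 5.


3


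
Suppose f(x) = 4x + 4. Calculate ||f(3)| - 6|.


10


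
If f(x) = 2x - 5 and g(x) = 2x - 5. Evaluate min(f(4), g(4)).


3


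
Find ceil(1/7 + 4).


1/7 = 0.1429
0.1429 + 4 = 4.1429
ceil(4.1429) = 5

5


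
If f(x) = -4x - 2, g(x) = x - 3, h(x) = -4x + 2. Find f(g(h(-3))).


h(-3) = 14
g(14) = 11
f(11) = -46

-46


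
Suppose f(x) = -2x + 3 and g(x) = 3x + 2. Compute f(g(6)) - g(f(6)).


f(g(6)) = -37
g(f(6)) = -25
Difference = -12

-12


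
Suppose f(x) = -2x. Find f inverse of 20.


Solve -2x = 20
x = (20) / (-2) = -10

-10


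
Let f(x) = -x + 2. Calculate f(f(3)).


f(3) = -1
f(-1) = 3

3


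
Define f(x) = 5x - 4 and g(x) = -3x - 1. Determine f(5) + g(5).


5


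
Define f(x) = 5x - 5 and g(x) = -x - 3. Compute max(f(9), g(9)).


40


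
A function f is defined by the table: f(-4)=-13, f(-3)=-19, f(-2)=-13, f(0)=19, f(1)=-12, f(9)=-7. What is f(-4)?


Reading from the table at x = -4

-13


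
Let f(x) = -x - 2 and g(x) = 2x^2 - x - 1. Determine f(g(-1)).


-4


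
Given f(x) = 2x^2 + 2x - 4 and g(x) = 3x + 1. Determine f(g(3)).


g(3) = 10
f(10) = 2*(10)^2 + 2*(10) - 4 = 216

216


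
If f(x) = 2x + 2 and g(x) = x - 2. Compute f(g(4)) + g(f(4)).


14


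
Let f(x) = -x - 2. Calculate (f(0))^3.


f(0) = -2
(-2)^3 = -8

-8


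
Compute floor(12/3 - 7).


12/3 = 4
4 - 7 = -3
floor(-3) = -3

-3


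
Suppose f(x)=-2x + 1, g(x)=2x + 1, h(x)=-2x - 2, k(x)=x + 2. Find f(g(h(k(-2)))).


k(-2) = 0
h(0) = -2
g(-2) = -3
f(-3) = 7

7


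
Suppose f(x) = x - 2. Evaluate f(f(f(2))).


f(2) = 0
f(0) = -2
f(-2) = -4

-4


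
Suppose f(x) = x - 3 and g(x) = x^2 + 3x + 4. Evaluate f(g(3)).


g(3) = 22
f(22) = 19

19


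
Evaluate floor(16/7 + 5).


16/7 = 2.2857
2.2857 + 5 = 7.2857
floor(7.2857) = 7

7


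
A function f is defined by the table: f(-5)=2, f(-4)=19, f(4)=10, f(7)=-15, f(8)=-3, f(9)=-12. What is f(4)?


10


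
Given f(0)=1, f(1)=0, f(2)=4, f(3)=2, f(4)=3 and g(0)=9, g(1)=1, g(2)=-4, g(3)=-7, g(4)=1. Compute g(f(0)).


f(0) = 1
g(1) = 1

1


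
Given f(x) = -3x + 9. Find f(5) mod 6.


f(5) = -6
-6 mod 6 = 0

0


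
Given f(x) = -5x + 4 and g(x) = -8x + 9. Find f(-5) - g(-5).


f(-5) = 29
g(-5) = 49
Difference = -20

-20


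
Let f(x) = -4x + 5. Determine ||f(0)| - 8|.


f(0) = 5
|5| = 5
|5 - 8| = 3

3


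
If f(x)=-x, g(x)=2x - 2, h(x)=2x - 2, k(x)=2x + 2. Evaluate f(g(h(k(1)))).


k(1) = 4
h(4) = 6
g(6) = 10
f(10) = -10

-10


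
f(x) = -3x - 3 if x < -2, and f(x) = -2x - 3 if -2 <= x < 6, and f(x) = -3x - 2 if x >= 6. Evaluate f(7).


7 satisfies x >= 6
f(7) = -23

-23


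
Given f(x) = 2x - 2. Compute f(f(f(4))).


18


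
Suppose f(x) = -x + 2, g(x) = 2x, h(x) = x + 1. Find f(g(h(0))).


h(0) = 1
g(1) = 2
f(2) = 0

0


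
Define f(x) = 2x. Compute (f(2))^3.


64


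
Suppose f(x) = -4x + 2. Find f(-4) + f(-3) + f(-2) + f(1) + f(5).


f(-4) = 18
f(-3) = 14
f(-2) = 10
f(1) = -2
f(5) = -18
Sum = 22

22


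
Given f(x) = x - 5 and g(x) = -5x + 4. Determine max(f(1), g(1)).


f(1) = -4
g(1) = -1
max = -1

-1


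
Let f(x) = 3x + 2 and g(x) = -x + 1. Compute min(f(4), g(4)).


f(4) = 14
g(4) = -3
min = -3

-3


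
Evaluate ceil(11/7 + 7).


11/7 = 1.5714
1.5714 + 7 = 8.5714
ceil(8.5714) = 9

9


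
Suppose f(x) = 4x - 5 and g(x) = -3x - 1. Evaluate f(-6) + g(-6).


f(-6) = -29
g(-6) = 17
Sum = -12

-12


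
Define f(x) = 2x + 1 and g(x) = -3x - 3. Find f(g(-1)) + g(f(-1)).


f(g(-1)) = 1
g(f(-1)) = 0
Sum = 1

1


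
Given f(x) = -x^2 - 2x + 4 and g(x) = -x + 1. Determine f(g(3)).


g(3) = -2
f(-2) = (-1)*(-2)^2 - 2*(-2) + 4 = 4

4


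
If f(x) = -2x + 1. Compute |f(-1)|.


f(-1) = 3
|3| = 3

3


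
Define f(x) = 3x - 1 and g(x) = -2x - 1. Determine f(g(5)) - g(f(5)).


f(g(5)) = -34
g(f(5)) = -29
Difference = -5

-5


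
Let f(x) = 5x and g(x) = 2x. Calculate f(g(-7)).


-70


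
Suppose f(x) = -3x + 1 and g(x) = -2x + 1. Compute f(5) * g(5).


f(5) = -14
g(5) = -9
Product = 126

126


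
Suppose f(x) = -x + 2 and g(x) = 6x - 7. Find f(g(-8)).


g(-8) = -55
f(-55) = 57

57


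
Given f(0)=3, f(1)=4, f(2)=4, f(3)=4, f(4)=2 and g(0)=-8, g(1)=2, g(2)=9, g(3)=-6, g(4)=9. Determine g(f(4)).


9


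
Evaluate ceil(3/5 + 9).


10


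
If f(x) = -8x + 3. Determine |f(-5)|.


f(-5) = 43
|43| = 43

43


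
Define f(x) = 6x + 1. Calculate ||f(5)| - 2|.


f(5) = 31
|31| = 31
|31 - 2| = 29

29


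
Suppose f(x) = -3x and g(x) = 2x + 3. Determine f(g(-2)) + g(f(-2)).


f(g(-2)) = 3
g(f(-2)) = 15
Sum = 18

18


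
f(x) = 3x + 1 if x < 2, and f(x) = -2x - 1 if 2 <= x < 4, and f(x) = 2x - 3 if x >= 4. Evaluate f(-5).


-14


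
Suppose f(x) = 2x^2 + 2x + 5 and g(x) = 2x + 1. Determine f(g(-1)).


5


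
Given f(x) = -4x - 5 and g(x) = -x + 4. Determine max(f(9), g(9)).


f(9) = -41
g(9) = -5
max = -5

-5


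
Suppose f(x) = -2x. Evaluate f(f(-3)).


-12


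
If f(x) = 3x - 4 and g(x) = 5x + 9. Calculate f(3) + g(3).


f(3) = 5
g(3) = 24
Sum = 29

29


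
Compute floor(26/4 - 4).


26/4 = 6.5
6.5 - 4 = 2.5
floor(2.5) = 2

2


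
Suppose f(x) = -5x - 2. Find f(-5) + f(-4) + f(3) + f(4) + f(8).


-40


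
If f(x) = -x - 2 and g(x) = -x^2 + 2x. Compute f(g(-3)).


g(-3) = -15
f(-15) = 13

13


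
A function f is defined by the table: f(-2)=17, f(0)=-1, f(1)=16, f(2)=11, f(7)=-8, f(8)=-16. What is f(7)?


Reading from the table at x = 7

-8


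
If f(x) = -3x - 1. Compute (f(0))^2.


f(0) = -1
(-1)^2 = 1

1


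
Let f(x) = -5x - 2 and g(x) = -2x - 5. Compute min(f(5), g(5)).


f(5) = -27
g(5) = -15
min = -27

-27


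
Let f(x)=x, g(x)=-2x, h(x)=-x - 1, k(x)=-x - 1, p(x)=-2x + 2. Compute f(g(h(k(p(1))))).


0


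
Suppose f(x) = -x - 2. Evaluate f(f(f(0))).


-2


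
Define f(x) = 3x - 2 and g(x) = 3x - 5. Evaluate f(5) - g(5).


f(5) = 13
g(5) = 10
Difference = 3

3


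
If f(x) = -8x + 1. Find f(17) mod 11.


f(17) = -135
-135 mod 11 = 8

8


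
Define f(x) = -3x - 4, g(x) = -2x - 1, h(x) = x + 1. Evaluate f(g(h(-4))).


h(-4) = -3
g(-3) = 5
f(5) = -19

-19


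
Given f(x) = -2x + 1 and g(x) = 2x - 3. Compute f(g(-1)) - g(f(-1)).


f(g(-1)) = 11
g(f(-1)) = 3
Difference = 8

8


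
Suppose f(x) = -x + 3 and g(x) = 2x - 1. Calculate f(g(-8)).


20


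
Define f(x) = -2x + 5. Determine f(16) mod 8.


f(16) = -27
-27 mod 8 = 5

5


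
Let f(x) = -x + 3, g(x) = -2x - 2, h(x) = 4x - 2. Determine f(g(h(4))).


h(4) = 14
g(14) = -30
f(-30) = 33

33


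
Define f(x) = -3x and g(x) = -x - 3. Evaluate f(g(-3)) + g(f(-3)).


f(g(-3)) = 0
g(f(-3)) = -12
Sum = -12

-12


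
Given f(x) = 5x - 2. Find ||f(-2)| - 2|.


f(-2) = -12
|-12| = 12
|12 - 2| = 10

10


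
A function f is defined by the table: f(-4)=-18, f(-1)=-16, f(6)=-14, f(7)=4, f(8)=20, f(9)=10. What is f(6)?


-14


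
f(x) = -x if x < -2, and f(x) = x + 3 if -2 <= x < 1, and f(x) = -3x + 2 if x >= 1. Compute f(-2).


1


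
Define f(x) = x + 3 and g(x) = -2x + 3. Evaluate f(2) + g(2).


f(2) = 5
g(2) = -1
Sum = 4

4


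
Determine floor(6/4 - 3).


6/4 = 1.5
1.5 - 3 = -1.5
floor(-1.5) = -2

-2


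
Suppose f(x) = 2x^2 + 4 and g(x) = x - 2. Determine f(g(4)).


g(4) = 2
f(2) = 2*(2)^2 + 4 = 12

12


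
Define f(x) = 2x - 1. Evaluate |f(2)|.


f(2) = 3
|3| = 3

3


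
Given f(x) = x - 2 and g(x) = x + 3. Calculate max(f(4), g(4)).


f(4) = 2
g(4) = 7
max = 7

7


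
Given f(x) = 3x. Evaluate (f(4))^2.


f(4) = 12
(12)^2 = 144

144


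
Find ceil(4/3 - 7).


4/3 = 1.3333
1.3333 - 7 = -5.6667
ceil(-5.6667) = -5

-5


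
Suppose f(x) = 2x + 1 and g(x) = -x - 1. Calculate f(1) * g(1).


f(1) = 3
g(1) = -2
Product = -6

-6


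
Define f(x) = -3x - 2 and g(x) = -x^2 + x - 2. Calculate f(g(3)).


g(3) = -8
f(-8) = 22

22


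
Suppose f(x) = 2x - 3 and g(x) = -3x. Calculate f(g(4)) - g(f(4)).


f(g(4)) = -27
g(f(4)) = -15
Difference = -12

-12


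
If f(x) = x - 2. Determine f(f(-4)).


f(-4) = -6
f(-6) = -8

-8


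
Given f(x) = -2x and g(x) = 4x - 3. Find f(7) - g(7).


f(7) = -14
g(7) = 25
Difference = -39

-39


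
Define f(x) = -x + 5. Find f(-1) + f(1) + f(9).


6


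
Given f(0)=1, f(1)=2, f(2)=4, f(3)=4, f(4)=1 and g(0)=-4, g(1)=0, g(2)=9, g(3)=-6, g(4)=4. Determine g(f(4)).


f(4) = 1
g(1) = 0

0


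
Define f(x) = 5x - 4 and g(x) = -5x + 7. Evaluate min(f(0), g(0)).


f(0) = -4
g(0) = 7
min = -4

-4


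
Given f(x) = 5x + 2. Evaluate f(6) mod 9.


f(6) = 32
32 mod 9 = 5

5


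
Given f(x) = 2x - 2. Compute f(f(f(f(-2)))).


f(-2) = -6
f(-6) = -14
f(-14) = -30
f(-30) = -62

-62


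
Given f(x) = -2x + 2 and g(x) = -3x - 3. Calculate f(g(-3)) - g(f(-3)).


17


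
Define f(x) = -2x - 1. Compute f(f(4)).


f(4) = -9
f(-9) = 17

17


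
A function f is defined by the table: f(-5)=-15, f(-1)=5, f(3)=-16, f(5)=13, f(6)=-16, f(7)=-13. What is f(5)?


Reading from the table at x = 5

13


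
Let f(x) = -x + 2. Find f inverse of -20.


Solve -x + 2 = -20
x = (-20 - 2) / (-1) = 22

22


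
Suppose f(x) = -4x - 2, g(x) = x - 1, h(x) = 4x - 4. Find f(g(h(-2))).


50


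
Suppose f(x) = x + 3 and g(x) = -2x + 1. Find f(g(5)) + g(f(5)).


f(g(5)) = -6
g(f(5)) = -15
Sum = -21

-21


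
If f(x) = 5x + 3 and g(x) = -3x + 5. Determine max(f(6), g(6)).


f(6) = 33
g(6) = -13
max = 33

33


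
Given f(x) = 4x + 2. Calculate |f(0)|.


f(0) = 2
|2| = 2

2


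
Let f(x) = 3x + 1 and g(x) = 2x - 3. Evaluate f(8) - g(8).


f(8) = 25
g(8) = 13
Difference = 12

12


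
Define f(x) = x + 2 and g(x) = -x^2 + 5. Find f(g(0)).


g(0) = 5
f(5) = 7

7


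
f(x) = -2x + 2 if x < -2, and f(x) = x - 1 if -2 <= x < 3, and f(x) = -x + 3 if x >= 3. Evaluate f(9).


9 satisfies x >= 3
f(9) = -6

-6


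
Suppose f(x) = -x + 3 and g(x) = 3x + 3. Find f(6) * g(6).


f(6) = -3
g(6) = 21
Product = -63

-63


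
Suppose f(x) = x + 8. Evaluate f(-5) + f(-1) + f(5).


f(-5) = 3
f(-1) = 7
f(5) = 13
Sum = 23

23


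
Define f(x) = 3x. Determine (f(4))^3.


f(4) = 12
(12)^3 = 1728

1728


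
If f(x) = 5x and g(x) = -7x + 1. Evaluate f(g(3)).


-100


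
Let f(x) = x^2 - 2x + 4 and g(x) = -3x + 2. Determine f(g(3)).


g(3) = -7
f(-7) = 1*(-7)^2 - 2*(-7) + 4 = 67

67


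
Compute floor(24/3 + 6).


14


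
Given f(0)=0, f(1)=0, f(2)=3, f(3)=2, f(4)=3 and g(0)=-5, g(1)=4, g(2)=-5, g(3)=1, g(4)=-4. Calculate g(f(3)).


f(3) = 2
g(2) = -5

-5


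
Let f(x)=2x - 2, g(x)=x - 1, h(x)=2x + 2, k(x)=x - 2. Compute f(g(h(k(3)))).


4


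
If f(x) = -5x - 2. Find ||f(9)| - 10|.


f(9) = -47
|-47| = 47
|47 - 10| = 37

37


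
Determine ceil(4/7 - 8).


4/7 = 0.5714
0.5714 - 8 = -7.4286
ceil(-7.4286) = -7

-7


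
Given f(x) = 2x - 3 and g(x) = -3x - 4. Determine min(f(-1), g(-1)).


-5


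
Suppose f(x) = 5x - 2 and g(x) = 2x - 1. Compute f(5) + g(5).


32


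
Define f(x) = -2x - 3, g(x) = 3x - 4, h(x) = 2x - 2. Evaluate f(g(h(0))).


h(0) = -2
g(-2) = -10
f(-10) = 17

17


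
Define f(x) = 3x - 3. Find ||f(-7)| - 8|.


16


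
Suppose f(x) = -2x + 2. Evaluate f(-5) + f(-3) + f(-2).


f(-5) = 12
f(-3) = 8
f(-2) = 6
Sum = 26

26


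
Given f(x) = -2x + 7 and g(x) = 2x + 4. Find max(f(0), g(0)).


f(0) = 7
g(0) = 4
max = 7

7


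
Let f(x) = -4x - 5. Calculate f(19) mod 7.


f(19) = -81
-81 mod 7 = 3

3


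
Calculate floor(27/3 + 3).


27/3 = 9
9 + 3 = 12
floor(12) = 12

12


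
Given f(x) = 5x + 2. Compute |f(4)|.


f(4) = 22
|22| = 22

22


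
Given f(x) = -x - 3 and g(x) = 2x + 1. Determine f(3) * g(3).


f(3) = -6
g(3) = 7
Product = -42

-42


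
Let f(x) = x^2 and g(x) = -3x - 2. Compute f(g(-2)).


g(-2) = 4
f(4) = 1*(4)^2 = 16

16


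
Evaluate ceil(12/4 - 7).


12/4 = 3
3 - 7 = -4
ceil(-4) = -4

-4


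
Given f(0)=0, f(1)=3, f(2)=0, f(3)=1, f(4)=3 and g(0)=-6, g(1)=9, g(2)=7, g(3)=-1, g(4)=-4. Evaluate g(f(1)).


f(1) = 3
g(3) = -1

-1


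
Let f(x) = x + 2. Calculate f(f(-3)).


f(-3) = -1
f(-1) = 1

1


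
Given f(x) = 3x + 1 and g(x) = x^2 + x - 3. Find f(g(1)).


-2


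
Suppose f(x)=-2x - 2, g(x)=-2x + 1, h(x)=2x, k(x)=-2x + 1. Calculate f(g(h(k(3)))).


k(3) = -5
h(-5) = -10
g(-10) = 21
f(21) = -44

-44


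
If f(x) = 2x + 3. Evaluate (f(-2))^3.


f(-2) = -1
(-1)^3 = -1

-1


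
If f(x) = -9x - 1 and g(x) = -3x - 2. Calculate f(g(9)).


260


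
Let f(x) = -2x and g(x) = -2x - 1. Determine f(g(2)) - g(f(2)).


f(g(2)) = 10
g(f(2)) = 7
Difference = 3

3


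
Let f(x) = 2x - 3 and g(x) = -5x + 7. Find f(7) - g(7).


f(7) = 11
g(7) = -28
Difference = 39

39


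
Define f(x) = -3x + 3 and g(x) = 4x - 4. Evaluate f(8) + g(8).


f(8) = -21
g(8) = 28
Sum = 7

7


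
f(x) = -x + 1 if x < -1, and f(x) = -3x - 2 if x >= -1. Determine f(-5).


-5 satisfies x < -1
f(-5) = 6

6


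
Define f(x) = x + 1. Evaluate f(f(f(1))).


f(1) = 2
f(2) = 3
f(3) = 4

4


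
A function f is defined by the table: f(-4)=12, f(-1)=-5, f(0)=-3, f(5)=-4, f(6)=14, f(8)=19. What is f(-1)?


Reading from the table at x = -1

-5


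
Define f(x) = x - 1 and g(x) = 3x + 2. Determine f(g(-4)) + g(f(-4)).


f(g(-4)) = -11
g(f(-4)) = -13
Sum = -24

-24


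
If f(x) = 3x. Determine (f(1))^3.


f(1) = 3
(3)^3 = 27

27


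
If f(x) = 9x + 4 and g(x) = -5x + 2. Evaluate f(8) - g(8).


f(8) = 76
g(8) = -38
Difference = 114

114


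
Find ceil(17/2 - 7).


17/2 = 8.5
8.5 - 7 = 1.5
ceil(1.5) = 2

2


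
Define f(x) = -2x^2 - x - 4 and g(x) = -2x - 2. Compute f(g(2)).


-70


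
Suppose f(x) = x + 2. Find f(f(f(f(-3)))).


f(-3) = -1
f(-1) = 1
f(1) = 3
f(3) = 5

5


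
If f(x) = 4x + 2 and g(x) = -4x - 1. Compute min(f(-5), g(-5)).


f(-5) = -18
g(-5) = 19
min = -18

-18


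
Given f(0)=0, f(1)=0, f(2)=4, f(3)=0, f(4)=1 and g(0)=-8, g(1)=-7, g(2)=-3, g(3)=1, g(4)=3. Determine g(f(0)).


-8


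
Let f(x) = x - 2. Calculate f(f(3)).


f(3) = 1
f(1) = -1

-1


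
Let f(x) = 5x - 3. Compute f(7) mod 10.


2


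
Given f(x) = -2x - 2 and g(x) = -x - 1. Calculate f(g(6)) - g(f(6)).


f(g(6)) = 12
g(f(6)) = 13
Difference = -1

-1


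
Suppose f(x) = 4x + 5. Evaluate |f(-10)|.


f(-10) = -35
|-35| = 35

35


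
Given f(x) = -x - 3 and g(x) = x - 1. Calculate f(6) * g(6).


f(6) = -9
g(6) = 5
Product = -45

-45


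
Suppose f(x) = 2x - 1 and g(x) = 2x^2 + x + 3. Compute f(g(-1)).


g(-1) = 4
f(4) = 7

7


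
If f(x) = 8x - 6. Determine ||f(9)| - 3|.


63


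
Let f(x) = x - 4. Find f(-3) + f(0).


f(-3) = -7
f(0) = -4
Sum = -11

-11


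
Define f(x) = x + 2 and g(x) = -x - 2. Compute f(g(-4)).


g(-4) = 2
f(2) = 4

4


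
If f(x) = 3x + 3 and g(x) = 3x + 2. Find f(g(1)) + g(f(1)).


f(g(1)) = 18
g(f(1)) = 20
Sum = 38

38


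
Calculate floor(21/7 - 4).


-1


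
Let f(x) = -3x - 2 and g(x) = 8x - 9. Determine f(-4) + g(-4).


f(-4) = 10
g(-4) = -41
Sum = -31

-31


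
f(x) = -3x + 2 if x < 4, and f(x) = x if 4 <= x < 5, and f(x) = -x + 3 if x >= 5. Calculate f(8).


8 satisfies x >= 5
f(8) = -5

-5


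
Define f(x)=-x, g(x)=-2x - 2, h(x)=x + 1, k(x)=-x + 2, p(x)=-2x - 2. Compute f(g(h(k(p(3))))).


p(3) = -8
k(-8) = 10
h(10) = 11
g(11) = -24
f(-24) = 24

24


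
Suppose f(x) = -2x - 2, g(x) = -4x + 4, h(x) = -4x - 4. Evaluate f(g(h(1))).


h(1) = -8
g(-8) = 36
f(36) = -74

-74


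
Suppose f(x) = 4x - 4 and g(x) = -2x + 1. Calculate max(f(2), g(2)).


f(2) = 4
g(2) = -3
max = 4

4


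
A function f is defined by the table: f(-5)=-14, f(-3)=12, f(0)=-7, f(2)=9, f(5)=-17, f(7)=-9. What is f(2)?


Reading from the table at x = 2

9


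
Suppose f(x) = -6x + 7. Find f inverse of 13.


Solve -6x + 7 = 13
x = (13 - 7) / (-6) = -1

-1


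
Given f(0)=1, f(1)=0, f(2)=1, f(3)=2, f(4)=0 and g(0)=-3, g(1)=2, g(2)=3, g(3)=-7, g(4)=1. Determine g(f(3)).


f(3) = 2
g(2) = 3

3


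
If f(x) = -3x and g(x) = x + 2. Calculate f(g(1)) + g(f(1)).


f(g(1)) = -9
g(f(1)) = -1
Sum = -10

-10


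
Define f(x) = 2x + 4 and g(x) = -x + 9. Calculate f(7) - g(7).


16


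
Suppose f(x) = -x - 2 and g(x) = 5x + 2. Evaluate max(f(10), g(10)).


f(10) = -12
g(10) = 52
max = 52

52


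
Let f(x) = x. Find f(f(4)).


f(4) = 4
f(4) = 4

4


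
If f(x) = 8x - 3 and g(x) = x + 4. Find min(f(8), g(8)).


f(8) = 61
g(8) = 12
min = 12

12


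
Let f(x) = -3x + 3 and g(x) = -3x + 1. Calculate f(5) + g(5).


f(5) = -12
g(5) = -14
Sum = -26

-26


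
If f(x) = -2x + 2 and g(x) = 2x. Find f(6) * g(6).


-120


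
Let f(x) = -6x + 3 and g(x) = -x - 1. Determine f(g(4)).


g(4) = -5
f(-5) = 33

33


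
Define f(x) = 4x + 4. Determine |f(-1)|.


f(-1) = 0
|0| = 0

0


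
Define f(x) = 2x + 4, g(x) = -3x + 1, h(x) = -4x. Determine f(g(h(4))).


102


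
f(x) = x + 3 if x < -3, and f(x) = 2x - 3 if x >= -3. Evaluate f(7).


7 satisfies x >= -3
f(7) = 11

11


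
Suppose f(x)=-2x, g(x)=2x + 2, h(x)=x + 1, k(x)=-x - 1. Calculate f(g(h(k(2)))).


k(2) = -3
h(-3) = -2
g(-2) = -2
f(-2) = 4

4


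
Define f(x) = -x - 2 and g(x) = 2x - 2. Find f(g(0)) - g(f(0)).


6


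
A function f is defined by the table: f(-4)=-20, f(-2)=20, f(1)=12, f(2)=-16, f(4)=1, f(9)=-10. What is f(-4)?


Reading from the table at x = -4

-20


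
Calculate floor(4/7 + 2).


4/7 = 0.5714
0.5714 + 2 = 2.5714
floor(2.5714) = 2

2


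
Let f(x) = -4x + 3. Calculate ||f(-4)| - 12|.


7


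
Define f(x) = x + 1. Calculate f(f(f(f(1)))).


f(1) = 2
f(2) = 3
f(3) = 4
f(4) = 5

5


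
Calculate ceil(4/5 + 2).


4/5 = 0.8
0.8 + 2 = 2.8
ceil(2.8) = 3

3


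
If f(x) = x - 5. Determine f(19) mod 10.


f(19) = 14
14 mod 10 = 4

4


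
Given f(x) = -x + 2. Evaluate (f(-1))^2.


f(-1) = 3
(3)^2 = 9

9


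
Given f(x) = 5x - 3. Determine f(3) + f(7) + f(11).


f(3) = 12
f(7) = 32
f(11) = 52
Sum = 96

96


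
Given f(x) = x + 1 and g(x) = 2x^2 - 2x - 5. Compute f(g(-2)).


8


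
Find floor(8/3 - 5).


8/3 = 2.6667
2.6667 - 5 = -2.3333
floor(-2.3333) = -3

-3


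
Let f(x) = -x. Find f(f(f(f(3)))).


f(3) = -3
f(-3) = 3
f(3) = -3
f(-3) = 3

3


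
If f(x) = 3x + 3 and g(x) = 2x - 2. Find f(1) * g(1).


f(1) = 6
g(1) = 0
Product = 0

0


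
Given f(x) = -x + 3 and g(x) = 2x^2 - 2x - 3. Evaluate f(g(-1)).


g(-1) = 1
f(1) = 2

2


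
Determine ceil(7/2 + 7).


7/2 = 3.5
3.5 + 7 = 10.5
ceil(10.5) = 11

11


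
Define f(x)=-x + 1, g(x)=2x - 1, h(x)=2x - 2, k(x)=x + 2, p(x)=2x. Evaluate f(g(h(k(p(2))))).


p(2) = 4
k(4) = 6
h(6) = 10
g(10) = 19
f(19) = -18

-18


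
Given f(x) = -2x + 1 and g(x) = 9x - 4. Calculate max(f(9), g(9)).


f(9) = -17
g(9) = 77
max = 77

77


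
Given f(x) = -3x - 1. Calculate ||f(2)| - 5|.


f(2) = -7
|-7| = 7
|7 - 5| = 2

2


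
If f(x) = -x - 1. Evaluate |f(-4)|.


3


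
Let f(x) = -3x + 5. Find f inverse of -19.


Solve -3x + 5 = -19
x = (-19 - 5) / (-3) = 8

8


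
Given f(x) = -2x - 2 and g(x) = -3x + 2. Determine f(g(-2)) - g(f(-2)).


f(g(-2)) = -18
g(f(-2)) = -4
Difference = -14

-14


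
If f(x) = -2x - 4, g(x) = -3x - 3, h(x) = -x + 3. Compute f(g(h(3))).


h(3) = 0
g(0) = -3
f(-3) = 2

2


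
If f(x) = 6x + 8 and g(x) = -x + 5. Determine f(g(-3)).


g(-3) = 8
f(8) = 56

56


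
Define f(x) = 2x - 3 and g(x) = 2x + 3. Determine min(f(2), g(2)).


f(2) = 1
g(2) = 7
min = 1

1


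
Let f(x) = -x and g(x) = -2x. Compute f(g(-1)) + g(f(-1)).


f(g(-1)) = -2
g(f(-1)) = -2
Sum = -4

-4


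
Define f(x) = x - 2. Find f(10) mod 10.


f(10) = 8
8 mod 10 = 8

8


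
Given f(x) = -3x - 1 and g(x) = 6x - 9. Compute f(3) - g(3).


f(3) = -10
g(3) = 9
Difference = -19

-19
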